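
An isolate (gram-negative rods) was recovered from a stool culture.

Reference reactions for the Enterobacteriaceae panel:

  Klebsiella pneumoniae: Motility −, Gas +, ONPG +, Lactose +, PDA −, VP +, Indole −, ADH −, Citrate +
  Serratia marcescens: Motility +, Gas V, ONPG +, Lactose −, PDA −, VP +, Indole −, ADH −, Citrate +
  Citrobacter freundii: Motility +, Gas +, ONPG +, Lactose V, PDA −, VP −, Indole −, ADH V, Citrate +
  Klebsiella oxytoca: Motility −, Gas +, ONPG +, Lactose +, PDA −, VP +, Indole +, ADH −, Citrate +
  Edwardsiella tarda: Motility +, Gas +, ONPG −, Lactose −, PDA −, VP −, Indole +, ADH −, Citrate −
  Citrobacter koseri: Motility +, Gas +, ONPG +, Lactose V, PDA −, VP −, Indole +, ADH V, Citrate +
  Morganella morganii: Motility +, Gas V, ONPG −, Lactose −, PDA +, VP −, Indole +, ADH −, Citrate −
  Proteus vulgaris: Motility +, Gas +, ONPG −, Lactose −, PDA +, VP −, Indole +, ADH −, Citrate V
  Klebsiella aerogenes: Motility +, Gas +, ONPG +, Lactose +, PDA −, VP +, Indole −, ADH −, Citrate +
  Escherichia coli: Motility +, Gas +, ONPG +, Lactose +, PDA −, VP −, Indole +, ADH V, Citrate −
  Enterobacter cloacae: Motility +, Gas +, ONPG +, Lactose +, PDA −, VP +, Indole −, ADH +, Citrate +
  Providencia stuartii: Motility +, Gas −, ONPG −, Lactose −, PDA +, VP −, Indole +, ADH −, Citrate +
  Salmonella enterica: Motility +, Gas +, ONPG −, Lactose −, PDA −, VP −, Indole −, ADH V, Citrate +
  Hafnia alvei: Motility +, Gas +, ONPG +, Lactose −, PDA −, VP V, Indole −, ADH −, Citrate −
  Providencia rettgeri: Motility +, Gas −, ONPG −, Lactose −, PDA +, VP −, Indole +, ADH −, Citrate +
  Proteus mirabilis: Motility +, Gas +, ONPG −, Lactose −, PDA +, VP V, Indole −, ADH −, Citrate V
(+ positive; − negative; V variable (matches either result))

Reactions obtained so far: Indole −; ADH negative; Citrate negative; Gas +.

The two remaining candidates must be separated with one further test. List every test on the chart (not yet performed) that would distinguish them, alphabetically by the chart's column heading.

Indole −: excludes 8 organisms — 8 left.
Gas +: all 8 remaining candidates are consistent.
ADH −: excludes Enterobacter cloacae — 7 left.
Citrate −: excludes 5 organisms — 2 left.
Two candidates remain: Hafnia alvei and Proteus mirabilis.
  Motility: + vs + — same for both, does not separate.
  ONPG: Hafnia alvei +, Proteus mirabilis − — discriminates.
  Lactose: − vs − — same for both, does not separate.
  PDA: Hafnia alvei −, Proteus mirabilis + — discriminates.
  VP: V vs V — variable for at least one, does not separate.

ONPG, PDA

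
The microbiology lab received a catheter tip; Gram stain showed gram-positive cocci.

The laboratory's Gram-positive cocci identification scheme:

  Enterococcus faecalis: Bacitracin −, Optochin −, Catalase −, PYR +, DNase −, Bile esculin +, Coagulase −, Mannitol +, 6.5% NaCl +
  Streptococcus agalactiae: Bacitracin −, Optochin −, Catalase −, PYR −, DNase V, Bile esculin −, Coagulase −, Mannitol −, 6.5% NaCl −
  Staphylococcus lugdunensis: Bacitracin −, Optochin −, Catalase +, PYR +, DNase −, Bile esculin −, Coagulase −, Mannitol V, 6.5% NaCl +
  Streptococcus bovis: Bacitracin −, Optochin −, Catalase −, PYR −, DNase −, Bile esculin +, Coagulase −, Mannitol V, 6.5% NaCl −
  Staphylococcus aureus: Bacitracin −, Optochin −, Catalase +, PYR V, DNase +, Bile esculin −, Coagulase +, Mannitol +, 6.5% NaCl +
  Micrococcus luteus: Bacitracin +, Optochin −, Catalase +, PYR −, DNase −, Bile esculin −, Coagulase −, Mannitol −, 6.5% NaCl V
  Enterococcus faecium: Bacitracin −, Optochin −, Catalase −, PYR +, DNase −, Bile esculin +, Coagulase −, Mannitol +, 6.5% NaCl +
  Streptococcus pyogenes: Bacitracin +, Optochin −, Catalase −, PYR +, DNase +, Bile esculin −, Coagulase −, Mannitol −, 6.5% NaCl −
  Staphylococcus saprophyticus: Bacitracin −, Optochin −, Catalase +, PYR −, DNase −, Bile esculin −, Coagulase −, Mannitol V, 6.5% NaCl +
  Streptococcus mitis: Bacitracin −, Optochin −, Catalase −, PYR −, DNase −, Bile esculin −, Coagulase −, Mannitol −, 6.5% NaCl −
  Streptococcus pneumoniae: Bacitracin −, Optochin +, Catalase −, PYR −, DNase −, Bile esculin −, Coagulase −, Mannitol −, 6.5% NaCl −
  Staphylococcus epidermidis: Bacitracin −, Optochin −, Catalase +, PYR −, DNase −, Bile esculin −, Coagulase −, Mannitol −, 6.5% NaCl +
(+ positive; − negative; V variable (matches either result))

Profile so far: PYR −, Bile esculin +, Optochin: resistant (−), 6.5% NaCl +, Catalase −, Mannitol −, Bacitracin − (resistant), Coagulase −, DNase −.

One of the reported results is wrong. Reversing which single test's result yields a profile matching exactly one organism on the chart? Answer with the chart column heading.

As reported, no row in the chart matches all 9 reactions.
Reversing Catalase → still no organism matches.
Reversing DNase → still no organism matches.
Reversing PYR → still no organism matches.
Reversing Bile esculin → still no organism matches.
Reversing Bacitracin → still no organism matches.
Reversing Coagulase → still no organism matches.
Reversing 6.5% NaCl (to −) → unique match: Streptococcus bovis.
Reversing Mannitol → still no organism matches.
Reversing Optochin → still no organism matches.

6.5% NaCl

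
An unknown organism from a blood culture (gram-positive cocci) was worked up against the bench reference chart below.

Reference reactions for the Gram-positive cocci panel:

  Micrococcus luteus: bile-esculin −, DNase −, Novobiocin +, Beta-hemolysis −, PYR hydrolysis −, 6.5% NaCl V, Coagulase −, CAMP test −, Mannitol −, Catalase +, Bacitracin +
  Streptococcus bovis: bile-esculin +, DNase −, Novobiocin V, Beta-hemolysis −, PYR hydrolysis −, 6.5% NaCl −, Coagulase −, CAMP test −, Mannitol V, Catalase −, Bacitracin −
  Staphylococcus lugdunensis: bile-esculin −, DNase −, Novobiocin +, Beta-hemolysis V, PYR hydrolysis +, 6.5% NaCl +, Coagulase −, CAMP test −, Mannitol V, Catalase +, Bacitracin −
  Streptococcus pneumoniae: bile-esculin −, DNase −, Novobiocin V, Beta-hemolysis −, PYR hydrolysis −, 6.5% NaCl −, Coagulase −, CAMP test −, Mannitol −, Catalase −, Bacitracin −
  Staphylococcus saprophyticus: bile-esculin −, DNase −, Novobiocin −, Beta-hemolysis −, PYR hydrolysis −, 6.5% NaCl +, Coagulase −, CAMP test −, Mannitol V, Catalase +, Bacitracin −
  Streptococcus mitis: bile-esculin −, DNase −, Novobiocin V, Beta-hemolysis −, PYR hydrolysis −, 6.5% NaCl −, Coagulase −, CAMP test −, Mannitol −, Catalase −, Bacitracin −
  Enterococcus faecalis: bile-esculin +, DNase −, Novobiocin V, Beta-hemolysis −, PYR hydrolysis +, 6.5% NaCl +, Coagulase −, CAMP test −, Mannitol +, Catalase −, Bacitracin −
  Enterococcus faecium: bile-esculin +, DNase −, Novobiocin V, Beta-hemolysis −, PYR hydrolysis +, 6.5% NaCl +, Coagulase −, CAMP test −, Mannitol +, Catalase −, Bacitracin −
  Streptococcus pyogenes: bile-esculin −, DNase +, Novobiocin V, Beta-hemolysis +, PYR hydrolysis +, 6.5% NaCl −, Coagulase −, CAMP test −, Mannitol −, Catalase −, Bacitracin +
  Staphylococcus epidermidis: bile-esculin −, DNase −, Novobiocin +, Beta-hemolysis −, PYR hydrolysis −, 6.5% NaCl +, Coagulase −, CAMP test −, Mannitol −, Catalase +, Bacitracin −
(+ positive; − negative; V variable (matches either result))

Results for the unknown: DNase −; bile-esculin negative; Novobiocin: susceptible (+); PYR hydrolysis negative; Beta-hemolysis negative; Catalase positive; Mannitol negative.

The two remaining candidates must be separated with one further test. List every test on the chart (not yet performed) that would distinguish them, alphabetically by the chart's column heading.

DNase −: excludes Streptococcus pyogenes — 9 left.
Beta-hemolysis −: all 9 remaining candidates are consistent.
Mannitol −: excludes Enterococcus faecalis, Enterococcus faecium — 7 left.
Catalase +: excludes Streptococcus bovis, Streptococcus pneumoniae, Streptococcus mitis — 4 left.
PYR hydrolysis −: excludes Staphylococcus lugdunensis — 3 left.
bile-esculin −: all 3 remaining candidates are consistent.
Novobiocin +: excludes Staphylococcus saprophyticus — 2 left.
Two candidates remain: Micrococcus luteus and Staphylococcus epidermidis.
  6.5% NaCl: V vs + — variable for at least one, does not separate.
  Coagulase: − vs − — same for both, does not separate.
  CAMP test: − vs − — same for both, does not separate.
  Bacitracin: Micrococcus luteus +, Staphylococcus epidermidis − — discriminates.

Bacitracin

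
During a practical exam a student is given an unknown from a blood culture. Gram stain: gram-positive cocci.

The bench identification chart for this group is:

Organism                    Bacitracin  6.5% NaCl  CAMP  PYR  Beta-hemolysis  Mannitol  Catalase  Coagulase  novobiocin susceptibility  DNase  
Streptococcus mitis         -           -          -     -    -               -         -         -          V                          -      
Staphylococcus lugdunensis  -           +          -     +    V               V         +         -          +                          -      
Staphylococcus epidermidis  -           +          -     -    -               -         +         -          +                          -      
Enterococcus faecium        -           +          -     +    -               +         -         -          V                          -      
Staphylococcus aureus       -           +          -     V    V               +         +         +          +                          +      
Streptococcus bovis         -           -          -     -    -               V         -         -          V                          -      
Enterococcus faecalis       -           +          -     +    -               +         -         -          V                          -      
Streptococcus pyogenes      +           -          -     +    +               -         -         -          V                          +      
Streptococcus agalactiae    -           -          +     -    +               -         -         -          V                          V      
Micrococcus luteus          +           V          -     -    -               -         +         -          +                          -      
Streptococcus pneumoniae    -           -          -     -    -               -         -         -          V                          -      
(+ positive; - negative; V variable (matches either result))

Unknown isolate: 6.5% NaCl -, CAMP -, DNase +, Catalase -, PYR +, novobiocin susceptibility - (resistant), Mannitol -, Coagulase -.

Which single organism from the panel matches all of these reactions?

PYR +: excludes 6 organisms — 5 left.
Mannitol -: excludes Enterococcus faecium, Staphylococcus aureus, Enterococcus faecalis — 2 left.
Catalase -: excludes Staphylococcus lugdunensis — 1 left.
DNase +: the one remaining candidate is consistent.
6.5% NaCl -: the one remaining candidate is consistent.
CAMP -: the one remaining candidate is consistent.
novobiocin susceptibility -: the one remaining candidate is consistent.
Coagulase -: the one remaining candidate is consistent.

Streptococcus pyogenes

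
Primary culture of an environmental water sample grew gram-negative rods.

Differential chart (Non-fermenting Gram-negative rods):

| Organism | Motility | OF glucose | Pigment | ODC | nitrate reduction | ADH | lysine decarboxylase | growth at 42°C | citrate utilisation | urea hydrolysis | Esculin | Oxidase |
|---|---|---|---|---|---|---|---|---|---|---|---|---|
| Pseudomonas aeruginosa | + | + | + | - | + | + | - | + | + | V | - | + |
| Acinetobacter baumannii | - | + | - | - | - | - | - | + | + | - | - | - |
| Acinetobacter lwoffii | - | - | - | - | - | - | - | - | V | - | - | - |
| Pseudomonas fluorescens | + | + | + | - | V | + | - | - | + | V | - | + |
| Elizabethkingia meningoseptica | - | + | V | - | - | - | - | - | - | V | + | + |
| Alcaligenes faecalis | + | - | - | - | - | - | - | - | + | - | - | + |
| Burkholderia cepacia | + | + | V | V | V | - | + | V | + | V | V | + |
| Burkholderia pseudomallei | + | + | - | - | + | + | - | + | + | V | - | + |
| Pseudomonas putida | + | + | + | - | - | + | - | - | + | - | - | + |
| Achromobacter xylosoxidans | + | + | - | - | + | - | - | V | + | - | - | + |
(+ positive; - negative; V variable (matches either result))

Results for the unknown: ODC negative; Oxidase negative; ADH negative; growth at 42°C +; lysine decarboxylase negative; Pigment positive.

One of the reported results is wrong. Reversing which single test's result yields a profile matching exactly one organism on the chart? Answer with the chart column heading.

As reported, no row in the chart matches all 6 reactions.
Reversing ODC → still no organism matches.
Reversing Oxidase → still no organism matches.
Reversing growth at 42°C → still no organism matches.
Reversing lysine decarboxylase → still no organism matches.
Reversing ADH → still no organism matches.
Reversing Pigment (to -) → unique match: Acinetobacter baumannii.

Pigment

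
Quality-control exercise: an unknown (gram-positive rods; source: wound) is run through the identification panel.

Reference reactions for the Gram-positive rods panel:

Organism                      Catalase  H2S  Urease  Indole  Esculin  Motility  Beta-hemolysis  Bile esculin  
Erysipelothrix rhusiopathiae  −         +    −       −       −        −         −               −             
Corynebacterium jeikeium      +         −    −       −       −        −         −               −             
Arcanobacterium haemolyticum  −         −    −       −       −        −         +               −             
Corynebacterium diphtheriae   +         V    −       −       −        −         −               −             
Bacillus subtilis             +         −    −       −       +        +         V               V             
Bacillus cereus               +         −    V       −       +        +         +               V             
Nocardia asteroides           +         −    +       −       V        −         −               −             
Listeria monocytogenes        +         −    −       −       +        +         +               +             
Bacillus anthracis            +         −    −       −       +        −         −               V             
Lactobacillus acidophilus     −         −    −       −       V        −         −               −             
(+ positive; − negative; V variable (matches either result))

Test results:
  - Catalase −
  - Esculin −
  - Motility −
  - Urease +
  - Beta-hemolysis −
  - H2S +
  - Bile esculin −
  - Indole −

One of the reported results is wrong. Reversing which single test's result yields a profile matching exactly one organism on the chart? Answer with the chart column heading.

As reported, no row in the chart matches all 8 reactions.
Reversing H2S → still no organism matches.
Reversing Urease (to −) → unique match: Erysipelothrix rhusiopathiae.
Reversing Esculin → still no organism matches.
Reversing Indole → still no organism matches.
Reversing Catalase → still no organism matches.
Reversing Bile esculin → still no organism matches.
Reversing Beta-hemolysis → still no organism matches.
Reversing Motility → still no organism matches.

Urease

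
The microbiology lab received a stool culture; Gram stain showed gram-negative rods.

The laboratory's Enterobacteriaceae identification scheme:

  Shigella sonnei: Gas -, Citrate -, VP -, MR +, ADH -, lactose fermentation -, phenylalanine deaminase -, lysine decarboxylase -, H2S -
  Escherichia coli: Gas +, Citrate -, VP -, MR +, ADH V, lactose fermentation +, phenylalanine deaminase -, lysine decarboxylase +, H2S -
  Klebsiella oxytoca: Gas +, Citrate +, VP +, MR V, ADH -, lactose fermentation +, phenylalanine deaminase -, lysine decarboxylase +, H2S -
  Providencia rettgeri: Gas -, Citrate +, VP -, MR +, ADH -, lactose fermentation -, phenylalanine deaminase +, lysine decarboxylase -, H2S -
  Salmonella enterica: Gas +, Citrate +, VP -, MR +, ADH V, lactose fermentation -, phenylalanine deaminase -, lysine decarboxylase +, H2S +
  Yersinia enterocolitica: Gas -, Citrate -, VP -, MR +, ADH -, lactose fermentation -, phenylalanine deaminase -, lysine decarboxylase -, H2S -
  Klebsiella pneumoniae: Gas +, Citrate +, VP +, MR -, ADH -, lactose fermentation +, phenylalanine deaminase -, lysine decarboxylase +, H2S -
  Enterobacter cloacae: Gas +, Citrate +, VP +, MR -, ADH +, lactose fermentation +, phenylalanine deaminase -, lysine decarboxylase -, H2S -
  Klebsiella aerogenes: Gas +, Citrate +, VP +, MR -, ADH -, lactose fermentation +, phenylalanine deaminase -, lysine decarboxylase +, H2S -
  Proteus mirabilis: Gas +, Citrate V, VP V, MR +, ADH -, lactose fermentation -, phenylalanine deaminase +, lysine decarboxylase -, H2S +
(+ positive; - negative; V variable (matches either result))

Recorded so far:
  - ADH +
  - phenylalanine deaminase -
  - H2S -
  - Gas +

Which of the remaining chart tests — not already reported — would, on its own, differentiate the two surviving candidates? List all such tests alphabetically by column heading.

Citrate, lysine decarboxylase, MR, VP

ADH +: excludes 7 organisms — 3 left.
phenylalanine deaminase -: all 3 remaining candidates are consistent.
Gas +: all 3 remaining candidates are consistent.
H2S -: excludes Salmonella enterica — 2 left.
Two candidates remain: Enterobacter cloacae and Escherichia coli.
  Citrate: Enterobacter cloacae +, Escherichia coli - — discriminates.
  VP: Enterobacter cloacae +, Escherichia coli - — discriminates.
  MR: Enterobacter cloacae -, Escherichia coli + — discriminates.
  lactose fermentation: + vs + — same for both, does not separate.
  lysine decarboxylase: Enterobacter cloacae -, Escherichia coli + — discriminates.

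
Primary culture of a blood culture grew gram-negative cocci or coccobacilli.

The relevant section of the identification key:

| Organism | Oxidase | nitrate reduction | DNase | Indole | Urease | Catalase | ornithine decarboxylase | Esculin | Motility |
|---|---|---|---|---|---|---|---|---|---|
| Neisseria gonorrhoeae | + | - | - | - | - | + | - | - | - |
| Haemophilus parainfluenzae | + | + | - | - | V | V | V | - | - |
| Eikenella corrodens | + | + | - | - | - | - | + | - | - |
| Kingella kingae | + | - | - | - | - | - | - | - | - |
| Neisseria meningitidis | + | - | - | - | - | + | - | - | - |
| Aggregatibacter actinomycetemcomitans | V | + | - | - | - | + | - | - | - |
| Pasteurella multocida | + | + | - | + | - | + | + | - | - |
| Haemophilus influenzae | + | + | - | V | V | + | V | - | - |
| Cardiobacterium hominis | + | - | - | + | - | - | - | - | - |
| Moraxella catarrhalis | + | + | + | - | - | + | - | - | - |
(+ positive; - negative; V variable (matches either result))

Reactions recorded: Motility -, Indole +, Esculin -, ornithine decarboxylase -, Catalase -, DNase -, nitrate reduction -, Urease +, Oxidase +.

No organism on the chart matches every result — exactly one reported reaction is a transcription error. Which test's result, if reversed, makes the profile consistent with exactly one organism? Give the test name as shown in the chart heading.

As reported, no row in the chart matches all 9 reactions.
Reversing Indole → still no organism matches.
Reversing Catalase → still no organism matches.
Reversing nitrate reduction → still no organism matches.
Reversing ornithine decarboxylase → still no organism matches.
Reversing Oxidase → still no organism matches.
Reversing Esculin → still no organism matches.
Reversing Motility → still no organism matches.
Reversing DNase → still no organism matches.
Reversing Urease (to -) → unique match: Cardiobacterium hominis.

Urease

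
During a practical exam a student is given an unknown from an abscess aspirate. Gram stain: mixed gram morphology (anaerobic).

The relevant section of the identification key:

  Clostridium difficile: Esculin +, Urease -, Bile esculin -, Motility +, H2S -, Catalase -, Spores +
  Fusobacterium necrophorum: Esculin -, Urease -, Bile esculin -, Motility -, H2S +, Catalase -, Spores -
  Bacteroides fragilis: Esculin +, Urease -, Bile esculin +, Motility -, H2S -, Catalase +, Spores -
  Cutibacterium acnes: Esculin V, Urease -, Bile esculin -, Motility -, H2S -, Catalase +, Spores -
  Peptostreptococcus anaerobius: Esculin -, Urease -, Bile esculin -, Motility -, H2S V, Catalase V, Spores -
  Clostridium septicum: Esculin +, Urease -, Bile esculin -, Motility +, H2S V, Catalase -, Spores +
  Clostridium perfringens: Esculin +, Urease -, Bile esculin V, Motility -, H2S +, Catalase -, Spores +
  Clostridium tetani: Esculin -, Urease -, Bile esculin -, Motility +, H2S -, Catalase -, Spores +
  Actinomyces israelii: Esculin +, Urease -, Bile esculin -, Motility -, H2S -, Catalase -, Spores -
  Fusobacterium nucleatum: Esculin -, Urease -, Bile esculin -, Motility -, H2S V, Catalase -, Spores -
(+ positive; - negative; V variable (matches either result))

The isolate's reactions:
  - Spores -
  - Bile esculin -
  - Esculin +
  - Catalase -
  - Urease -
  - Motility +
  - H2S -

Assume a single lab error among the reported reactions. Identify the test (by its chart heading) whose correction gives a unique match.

Motility

As reported, no row in the chart matches all 7 reactions.
Reversing Motility (to -) → unique match: Actinomyces israelii.
Reversing Catalase → still no organism matches.
Reversing Spores → 2 organisms match (not unique).
Reversing H2S → still no organism matches.
Reversing Bile esculin → still no organism matches.
Reversing Esculin → still no organism matches.
Reversing Urease → still no organism matches.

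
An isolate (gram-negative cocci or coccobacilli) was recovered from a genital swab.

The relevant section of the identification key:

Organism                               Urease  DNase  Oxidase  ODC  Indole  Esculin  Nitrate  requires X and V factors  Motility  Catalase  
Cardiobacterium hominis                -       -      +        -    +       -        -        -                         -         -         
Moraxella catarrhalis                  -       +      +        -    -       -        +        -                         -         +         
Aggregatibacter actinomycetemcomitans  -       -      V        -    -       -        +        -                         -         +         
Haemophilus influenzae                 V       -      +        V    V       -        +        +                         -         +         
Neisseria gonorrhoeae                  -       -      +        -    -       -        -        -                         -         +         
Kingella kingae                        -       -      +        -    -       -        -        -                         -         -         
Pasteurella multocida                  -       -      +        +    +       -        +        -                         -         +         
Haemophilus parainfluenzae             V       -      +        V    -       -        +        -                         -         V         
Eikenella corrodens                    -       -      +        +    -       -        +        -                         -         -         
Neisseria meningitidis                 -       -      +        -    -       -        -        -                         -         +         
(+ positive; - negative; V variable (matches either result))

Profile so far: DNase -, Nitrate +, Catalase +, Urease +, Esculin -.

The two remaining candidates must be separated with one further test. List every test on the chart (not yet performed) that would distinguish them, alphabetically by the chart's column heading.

Nitrate +: excludes Cardiobacterium hominis, Neisseria gonorrhoeae, Kingella kingae, Neisseria meningitidis — 6 left.
Catalase +: excludes Eikenella corrodens — 5 left.
DNase -: excludes Moraxella catarrhalis — 4 left.
Esculin -: all 4 remaining candidates are consistent.
Urease +: excludes Aggregatibacter actinomycetemcomitans, Pasteurella multocida — 2 left.
Two candidates remain: Haemophilus influenzae and Haemophilus parainfluenzae.
  Oxidase: + vs + — same for both, does not separate.
  ODC: V vs V — variable for at least one, does not separate.
  Indole: V vs - — variable for at least one, does not separate.
  requires X and V factors: Haemophilus influenzae +, Haemophilus parainfluenzae - — discriminates.
  Motility: - vs - — same for both, does not separate.

requires X and V factors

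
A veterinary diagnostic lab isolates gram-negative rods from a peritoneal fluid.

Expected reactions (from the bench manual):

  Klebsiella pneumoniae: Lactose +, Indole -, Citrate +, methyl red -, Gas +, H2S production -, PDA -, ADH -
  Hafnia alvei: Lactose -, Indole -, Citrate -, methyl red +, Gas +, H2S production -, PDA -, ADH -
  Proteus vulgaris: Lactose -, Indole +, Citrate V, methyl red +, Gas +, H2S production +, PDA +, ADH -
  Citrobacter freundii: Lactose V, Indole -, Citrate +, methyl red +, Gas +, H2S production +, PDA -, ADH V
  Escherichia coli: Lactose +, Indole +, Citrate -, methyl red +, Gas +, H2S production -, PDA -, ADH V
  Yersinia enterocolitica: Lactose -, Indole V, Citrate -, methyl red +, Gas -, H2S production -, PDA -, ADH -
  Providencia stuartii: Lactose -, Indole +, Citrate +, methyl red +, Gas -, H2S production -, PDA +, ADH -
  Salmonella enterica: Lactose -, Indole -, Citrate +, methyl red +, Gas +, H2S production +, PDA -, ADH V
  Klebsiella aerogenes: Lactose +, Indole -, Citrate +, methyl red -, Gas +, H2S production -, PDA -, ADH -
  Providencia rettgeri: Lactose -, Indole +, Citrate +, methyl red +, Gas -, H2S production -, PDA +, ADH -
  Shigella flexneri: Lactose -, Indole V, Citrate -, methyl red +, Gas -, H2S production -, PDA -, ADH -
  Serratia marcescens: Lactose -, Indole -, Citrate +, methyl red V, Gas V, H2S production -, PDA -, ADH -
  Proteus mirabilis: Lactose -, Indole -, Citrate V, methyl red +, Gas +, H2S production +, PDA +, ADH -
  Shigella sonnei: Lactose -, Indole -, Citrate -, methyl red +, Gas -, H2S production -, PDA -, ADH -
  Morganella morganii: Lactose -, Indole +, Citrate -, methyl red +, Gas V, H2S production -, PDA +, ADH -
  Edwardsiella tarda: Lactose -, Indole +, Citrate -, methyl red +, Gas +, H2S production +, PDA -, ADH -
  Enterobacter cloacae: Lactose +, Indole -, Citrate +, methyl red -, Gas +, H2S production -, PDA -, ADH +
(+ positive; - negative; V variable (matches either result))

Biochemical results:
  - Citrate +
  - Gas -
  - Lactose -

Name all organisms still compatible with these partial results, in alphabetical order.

Gas -: excludes 10 organisms — 7 left.
Lactose -: all 7 remaining candidates are consistent.
Citrate +: excludes Yersinia enterocolitica, Shigella flexneri, Shigella sonnei, Morganella morganii — 3 left.

Providencia rettgeri, Providencia stuartii, Serratia marcescens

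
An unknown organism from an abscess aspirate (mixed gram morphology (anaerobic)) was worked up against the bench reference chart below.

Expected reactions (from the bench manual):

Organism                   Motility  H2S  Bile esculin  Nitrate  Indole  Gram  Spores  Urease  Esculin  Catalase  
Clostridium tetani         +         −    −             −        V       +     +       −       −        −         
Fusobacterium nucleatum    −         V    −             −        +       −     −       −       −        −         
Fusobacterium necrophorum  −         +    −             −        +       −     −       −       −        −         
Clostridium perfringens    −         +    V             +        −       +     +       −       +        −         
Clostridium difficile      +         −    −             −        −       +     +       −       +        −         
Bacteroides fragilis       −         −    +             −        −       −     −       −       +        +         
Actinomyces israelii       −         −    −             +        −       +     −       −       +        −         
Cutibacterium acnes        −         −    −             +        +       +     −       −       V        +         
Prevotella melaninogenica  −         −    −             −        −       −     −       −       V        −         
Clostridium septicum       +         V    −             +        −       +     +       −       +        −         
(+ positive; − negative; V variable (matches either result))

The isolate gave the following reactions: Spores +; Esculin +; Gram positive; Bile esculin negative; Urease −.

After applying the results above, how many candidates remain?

Bile esculin −: excludes Bacteroides fragilis — 9 left.
Gram +: excludes Fusobacterium nucleatum, Fusobacterium necrophorum, Prevotella melaninogenica — 6 left.
Urease −: all 6 remaining candidates are consistent.
Esculin +: excludes Clostridium tetani — 5 left.
Spores +: excludes Actinomyces israelii, Cutibacterium acnes — 3 left.
Still consistent: Clostridium difficile, Clostridium perfringens, Clostridium septicum.

3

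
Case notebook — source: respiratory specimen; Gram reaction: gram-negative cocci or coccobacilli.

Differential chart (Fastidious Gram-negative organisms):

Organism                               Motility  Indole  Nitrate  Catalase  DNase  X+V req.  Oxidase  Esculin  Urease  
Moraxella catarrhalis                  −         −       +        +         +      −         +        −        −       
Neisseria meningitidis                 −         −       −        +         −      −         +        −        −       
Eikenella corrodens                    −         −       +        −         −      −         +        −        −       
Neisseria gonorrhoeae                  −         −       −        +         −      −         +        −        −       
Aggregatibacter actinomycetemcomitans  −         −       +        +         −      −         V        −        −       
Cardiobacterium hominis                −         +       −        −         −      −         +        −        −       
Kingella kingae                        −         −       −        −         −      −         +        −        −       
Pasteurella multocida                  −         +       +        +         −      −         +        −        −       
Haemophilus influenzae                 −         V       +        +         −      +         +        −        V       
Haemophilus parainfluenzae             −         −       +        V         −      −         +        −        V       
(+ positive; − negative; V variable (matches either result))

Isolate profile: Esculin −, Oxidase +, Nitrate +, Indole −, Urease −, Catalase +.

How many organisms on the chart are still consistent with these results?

Indole −: excludes Cardiobacterium hominis, Pasteurella multocida — 8 left.
Catalase +: excludes Eikenella corrodens, Kingella kingae — 6 left.
Urease −: all 6 remaining candidates are consistent.
Esculin −: all 6 remaining candidates are consistent.
Oxidase +: all 6 remaining candidates are consistent.
Nitrate +: excludes Neisseria meningitidis, Neisseria gonorrhoeae — 4 left.
Still consistent: Aggregatibacter actinomycetemcomitans, Haemophilus influenzae, Haemophilus parainfluenzae, Moraxella catarrhalis.

4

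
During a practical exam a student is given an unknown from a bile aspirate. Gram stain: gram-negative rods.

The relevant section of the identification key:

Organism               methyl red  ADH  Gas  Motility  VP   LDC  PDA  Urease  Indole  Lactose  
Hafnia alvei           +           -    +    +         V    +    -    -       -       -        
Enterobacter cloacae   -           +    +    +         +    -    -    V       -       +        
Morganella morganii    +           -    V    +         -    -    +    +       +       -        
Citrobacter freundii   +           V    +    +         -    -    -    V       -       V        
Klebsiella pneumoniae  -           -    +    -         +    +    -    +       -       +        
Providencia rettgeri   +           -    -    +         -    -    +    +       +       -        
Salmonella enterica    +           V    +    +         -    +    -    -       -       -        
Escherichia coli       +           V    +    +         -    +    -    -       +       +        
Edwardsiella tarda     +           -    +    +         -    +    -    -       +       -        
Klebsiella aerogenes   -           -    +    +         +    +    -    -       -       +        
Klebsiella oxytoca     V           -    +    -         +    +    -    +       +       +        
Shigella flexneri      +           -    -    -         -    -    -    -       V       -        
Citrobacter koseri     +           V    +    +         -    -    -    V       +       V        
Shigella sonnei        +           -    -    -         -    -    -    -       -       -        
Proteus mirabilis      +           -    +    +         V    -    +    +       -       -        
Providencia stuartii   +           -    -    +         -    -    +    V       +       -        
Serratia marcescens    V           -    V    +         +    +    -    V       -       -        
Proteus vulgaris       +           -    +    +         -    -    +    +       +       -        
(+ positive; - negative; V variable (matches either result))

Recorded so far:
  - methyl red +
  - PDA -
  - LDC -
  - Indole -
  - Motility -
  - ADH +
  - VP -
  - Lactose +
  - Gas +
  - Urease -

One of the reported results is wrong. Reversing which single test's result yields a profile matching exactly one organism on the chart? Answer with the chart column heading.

As reported, no row in the chart matches all 10 reactions.
Reversing VP → still no organism matches.
Reversing LDC → still no organism matches.
Reversing Urease → still no organism matches.
Reversing Lactose → still no organism matches.
Reversing Indole → still no organism matches.
Reversing PDA → still no organism matches.
Reversing ADH → still no organism matches.
Reversing Gas → still no organism matches.
Reversing Motility (to +) → unique match: Citrobacter freundii.
Reversing methyl red → still no organism matches.

Motility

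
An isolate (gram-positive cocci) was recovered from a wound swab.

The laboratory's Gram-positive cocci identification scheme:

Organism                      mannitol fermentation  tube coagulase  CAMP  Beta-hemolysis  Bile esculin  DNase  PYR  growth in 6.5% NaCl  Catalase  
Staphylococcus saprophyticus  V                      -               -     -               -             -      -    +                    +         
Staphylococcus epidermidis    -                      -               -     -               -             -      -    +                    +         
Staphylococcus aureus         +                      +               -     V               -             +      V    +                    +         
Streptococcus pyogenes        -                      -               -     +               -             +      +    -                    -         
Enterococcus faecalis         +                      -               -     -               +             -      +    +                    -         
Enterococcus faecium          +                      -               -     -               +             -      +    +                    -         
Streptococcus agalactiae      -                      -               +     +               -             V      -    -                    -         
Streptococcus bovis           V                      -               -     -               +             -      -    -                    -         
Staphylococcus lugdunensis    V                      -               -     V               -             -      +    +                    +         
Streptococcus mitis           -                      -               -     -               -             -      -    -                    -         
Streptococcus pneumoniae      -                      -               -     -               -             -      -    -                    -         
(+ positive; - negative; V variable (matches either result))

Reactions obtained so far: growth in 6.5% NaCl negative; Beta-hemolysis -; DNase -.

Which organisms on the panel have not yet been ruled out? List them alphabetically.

Streptococcus bovis, Streptococcus mitis, Streptococcus pneumoniae

DNase -: excludes Staphylococcus aureus, Streptococcus pyogenes — 9 left.
growth in 6.5% NaCl -: excludes 5 organisms — 4 left.
Beta-hemolysis -: excludes Streptococcus agalactiae — 3 left.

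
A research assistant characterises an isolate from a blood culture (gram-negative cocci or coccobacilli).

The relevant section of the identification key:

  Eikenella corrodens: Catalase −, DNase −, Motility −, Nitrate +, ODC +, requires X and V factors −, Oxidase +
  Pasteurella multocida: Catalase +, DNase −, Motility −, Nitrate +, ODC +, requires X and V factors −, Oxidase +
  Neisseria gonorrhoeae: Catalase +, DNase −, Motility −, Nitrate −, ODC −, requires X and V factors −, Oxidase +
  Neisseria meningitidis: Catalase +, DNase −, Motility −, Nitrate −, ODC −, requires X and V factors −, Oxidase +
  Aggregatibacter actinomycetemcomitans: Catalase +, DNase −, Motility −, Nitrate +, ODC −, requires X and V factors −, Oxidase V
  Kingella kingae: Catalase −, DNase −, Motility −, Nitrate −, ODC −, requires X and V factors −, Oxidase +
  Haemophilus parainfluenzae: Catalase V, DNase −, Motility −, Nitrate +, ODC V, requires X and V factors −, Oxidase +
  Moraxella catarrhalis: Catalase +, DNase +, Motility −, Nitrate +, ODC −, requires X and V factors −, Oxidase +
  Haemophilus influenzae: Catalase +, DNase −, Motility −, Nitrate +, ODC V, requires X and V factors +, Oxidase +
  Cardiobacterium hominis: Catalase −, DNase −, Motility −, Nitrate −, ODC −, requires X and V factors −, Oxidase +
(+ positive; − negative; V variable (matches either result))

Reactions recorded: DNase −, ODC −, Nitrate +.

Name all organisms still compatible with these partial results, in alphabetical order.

ODC −: excludes Eikenella corrodens, Pasteurella multocida — 8 left.
DNase −: excludes Moraxella catarrhalis — 7 left.
Nitrate +: excludes Neisseria gonorrhoeae, Neisseria meningitidis, Kingella kingae, Cardiobacterium hominis — 3 left.

Aggregatibacter actinomycetemcomitans, Haemophilus influenzae, Haemophilus parainfluenzae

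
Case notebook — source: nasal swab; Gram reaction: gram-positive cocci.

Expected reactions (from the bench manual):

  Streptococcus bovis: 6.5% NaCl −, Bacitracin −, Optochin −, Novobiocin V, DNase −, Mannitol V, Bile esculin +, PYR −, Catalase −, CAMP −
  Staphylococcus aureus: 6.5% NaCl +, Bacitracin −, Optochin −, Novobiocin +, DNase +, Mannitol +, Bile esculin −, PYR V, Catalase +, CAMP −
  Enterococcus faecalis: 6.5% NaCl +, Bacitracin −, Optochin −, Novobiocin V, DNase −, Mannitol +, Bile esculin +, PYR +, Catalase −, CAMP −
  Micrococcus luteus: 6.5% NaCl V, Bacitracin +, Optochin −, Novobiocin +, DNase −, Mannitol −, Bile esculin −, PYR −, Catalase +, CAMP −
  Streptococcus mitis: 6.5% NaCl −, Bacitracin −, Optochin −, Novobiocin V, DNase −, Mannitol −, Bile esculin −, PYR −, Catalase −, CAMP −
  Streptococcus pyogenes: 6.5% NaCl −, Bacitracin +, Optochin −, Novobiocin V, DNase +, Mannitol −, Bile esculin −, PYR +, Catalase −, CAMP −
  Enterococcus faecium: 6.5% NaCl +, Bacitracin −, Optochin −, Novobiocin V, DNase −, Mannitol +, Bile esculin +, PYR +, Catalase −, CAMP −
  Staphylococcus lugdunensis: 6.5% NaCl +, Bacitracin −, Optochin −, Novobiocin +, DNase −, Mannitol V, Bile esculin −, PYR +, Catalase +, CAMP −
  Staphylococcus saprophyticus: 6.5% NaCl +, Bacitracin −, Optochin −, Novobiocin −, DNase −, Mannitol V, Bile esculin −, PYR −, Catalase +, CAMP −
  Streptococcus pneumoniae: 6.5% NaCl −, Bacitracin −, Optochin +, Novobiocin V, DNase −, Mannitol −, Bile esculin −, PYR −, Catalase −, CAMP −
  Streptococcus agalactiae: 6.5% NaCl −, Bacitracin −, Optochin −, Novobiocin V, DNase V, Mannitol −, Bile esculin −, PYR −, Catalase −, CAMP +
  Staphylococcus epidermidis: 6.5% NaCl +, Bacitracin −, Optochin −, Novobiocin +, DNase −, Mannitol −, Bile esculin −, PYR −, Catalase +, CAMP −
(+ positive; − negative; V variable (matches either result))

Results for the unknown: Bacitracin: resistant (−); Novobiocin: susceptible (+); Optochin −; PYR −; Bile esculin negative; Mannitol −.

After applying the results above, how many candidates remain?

PYR −: excludes Enterococcus faecalis, Streptococcus pyogenes, Enterococcus faecium, Staphylococcus lugdunensis — 8 left.
Novobiocin +: excludes Staphylococcus saprophyticus — 7 left.
Optochin −: excludes Streptococcus pneumoniae — 6 left.
Bacitracin −: excludes Micrococcus luteus — 5 left.
Bile esculin −: excludes Streptococcus bovis — 4 left.
Mannitol −: excludes Staphylococcus aureus — 3 left.
Still consistent: Staphylococcus epidermidis, Streptococcus agalactiae, Streptococcus mitis.

3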